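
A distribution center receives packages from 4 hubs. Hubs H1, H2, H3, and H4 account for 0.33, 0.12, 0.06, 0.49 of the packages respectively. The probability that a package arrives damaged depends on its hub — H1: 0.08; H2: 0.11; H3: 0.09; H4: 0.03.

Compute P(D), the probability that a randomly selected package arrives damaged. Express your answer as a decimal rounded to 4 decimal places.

0.0597

By the law of total probability,
P(D) = P(D|H1)·P(H1) + P(D|H2)·P(H2) + P(D|H3)·P(H3) + P(D|H4)·P(H4)
      = 0.08·0.33 + 0.11·0.12 + 0.09·0.06 + 0.03·0.49
      = 0.0264 + 0.0132 + 0.0054 + 0.0147 = 0.0597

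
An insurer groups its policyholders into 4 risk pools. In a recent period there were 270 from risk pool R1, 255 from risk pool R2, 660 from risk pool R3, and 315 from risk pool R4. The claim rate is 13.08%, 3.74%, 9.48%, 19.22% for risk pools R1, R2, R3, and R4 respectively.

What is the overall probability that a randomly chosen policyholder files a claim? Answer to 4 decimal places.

P(C) ≈ 0.1120

Total: 270 + 255 + 660 + 315 = 1500.
P(R1) = 270/1500 = 0.18. P(R2) = 255/1500 = 0.17. P(R3) = 660/1500 = 0.44. P(R4) = 315/1500 = 0.21.
P(C) = P(C|R1)·P(R1) + P(C|R2)·P(R2) + P(C|R3)·P(R3) + P(C|R4)·P(R4)
      = 0.1308·0.18 + 0.0374·0.17 + 0.0948·0.44 + 0.1922·0.21
      = 0.023544 + 0.006358 + 0.041712 + 0.040362 = 0.111976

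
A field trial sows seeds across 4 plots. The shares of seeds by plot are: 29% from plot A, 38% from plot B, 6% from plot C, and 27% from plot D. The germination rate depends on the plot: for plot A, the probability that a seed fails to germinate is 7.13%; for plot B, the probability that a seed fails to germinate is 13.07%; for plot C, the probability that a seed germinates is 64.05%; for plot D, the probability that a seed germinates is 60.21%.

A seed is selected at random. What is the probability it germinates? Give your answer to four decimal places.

P(G|A) = 1 − 0.0713 = 0.9287.
P(G|B) = 1 − 0.1307 = 0.8693.
P(G) = P(G|A)·P(A) + P(G|B)·P(B) + P(G|C)·P(C) + P(G|D)·P(D)
      = 0.9287·0.29 + 0.8693·0.38 + 0.6405·0.06 + 0.6021·0.27
      = 0.269323 + 0.330334 + 0.03843 + 0.162567 = 0.800654

0.8007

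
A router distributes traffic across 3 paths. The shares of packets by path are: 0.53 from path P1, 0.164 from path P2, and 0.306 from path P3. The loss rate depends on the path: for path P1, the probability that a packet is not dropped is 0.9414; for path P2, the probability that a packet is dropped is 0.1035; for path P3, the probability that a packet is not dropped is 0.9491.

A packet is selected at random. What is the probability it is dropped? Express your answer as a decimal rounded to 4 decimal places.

P(L) ≈ 0.0636

P(L|P1) = 1 − 0.9414 = 0.0586.
P(L|P3) = 1 − 0.9491 = 0.0509.
P(L) = P(L|P1)·P(P1) + P(L|P2)·P(P2) + P(L|P3)·P(P3)
      = 0.0586·0.53 + 0.1035·0.164 + 0.0509·0.306
      = 0.031058 + 0.016974 + 0.0155754 = 0.0636074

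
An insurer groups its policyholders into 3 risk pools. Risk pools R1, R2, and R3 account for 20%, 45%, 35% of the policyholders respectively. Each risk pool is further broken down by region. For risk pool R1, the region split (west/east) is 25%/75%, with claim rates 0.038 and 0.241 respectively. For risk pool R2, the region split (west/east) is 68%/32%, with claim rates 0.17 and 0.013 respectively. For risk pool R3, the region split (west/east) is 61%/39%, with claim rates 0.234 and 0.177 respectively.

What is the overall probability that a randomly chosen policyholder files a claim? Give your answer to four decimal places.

P(C|R1) = 0.25·0.038 + 0.75·0.241 = 0.0095 + 0.18075 = 0.19025
P(C|R2) = 0.68·0.17 + 0.32·0.013 = 0.1156 + 0.00416 = 0.11976
P(C|R3) = 0.61·0.234 + 0.39·0.177 = 0.14274 + 0.06903 = 0.21177
Then overall,
P(C) = 0.2·0.19025 + 0.45·0.11976 + 0.35·0.21177
      = 0.03805 + 0.053892 + 0.0741195 = 0.1660615

0.1661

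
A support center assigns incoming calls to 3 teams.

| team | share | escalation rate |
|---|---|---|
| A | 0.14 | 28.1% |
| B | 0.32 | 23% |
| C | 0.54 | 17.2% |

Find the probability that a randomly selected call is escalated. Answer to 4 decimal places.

P(E) = P(E|A)·P(A) + P(E|B)·P(B) + P(E|C)·P(C)
      = 0.281·0.14 + 0.23·0.32 + 0.172·0.54
      = 0.03934 + 0.0736 + 0.09288 = 0.20582

0.2058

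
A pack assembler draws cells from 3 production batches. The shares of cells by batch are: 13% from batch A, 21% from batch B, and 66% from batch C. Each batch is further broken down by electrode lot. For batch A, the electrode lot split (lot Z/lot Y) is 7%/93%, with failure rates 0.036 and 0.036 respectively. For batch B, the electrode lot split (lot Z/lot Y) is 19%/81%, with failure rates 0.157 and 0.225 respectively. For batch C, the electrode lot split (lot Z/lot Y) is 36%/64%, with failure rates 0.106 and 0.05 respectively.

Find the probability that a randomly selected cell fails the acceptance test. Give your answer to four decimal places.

P(F) ≈ 0.0955

P(F|A) = 0.07·0.036 + 0.93·0.036 = 0.00252 + 0.03348 = 0.036
P(F|B) = 0.19·0.157 + 0.81·0.225 = 0.02983 + 0.18225 = 0.21208
P(F|C) = 0.36·0.106 + 0.64·0.05 = 0.03816 + 0.032 = 0.07016
Then overall,
P(F) = 0.13·0.036 + 0.21·0.21208 + 0.66·0.07016
      = 0.00468 + 0.0445368 + 0.0463056 = 0.0955224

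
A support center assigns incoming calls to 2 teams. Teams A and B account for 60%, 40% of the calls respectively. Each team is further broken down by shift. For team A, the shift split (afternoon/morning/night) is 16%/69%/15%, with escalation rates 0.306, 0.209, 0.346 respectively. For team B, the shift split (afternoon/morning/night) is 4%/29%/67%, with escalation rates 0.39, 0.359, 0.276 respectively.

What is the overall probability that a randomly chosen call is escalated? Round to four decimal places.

P(E|A) = 0.16·0.306 + 0.69·0.209 + 0.15·0.346 = 0.04896 + 0.14421 + 0.0519 = 0.24507
P(E|B) = 0.04·0.39 + 0.29·0.359 + 0.67·0.276 = 0.0156 + 0.10411 + 0.18492 = 0.30463
By total probability over the outer partition,
P(E) = 0.6·0.24507 + 0.4·0.30463
      = 0.147042 + 0.121852 = 0.268894

0.2689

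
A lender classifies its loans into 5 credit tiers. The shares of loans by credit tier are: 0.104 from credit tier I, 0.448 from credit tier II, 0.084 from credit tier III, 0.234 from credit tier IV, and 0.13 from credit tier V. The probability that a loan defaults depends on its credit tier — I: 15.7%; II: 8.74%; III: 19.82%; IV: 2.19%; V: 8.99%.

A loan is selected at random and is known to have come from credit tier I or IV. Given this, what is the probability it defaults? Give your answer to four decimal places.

Let S = {I, IV}.
P(S) = 0.104 + 0.234 = 0.338.
P(D ∩ S) = 0.157·0.104 + 0.0219·0.234 = 0.016328 + 0.0051246 = 0.0214526.
P(D | S) = 0.0214526 / 0.338 = 0.063469…

P(D|S) ≈ 0.0635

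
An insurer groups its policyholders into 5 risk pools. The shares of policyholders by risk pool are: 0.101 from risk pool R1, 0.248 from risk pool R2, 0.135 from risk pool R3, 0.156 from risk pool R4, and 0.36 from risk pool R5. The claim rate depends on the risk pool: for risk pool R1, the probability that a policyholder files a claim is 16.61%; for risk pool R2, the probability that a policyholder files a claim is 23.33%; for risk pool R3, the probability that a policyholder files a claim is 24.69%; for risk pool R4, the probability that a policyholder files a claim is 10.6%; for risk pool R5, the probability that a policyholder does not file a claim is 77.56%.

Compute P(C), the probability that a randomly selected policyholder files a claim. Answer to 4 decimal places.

P(C|R5) = 1 − 0.7756 = 0.2244.
P(C) = P(C|R1)·P(R1) + P(C|R2)·P(R2) + P(C|R3)·P(R3) + P(C|R4)·P(R4) + P(C|R5)·P(R5)
      = 0.1661·0.101 + 0.2333·0.248 + 0.2469·0.135 + 0.106·0.156 + 0.2244·0.36
      = 0.0167761 + 0.0578584 + 0.0333315 + 0.016536 + 0.080784 = 0.205286

0.2053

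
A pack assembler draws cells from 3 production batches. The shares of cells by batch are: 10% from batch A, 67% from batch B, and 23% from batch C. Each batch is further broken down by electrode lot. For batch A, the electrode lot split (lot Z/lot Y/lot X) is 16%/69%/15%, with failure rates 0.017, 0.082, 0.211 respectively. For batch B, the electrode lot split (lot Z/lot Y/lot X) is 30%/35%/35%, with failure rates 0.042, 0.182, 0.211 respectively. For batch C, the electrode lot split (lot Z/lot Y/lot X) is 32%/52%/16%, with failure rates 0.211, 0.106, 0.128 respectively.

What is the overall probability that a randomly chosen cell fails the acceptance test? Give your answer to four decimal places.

0.1426

P(F|A) = 0.16·0.017 + 0.69·0.082 + 0.15·0.211 = 0.00272 + 0.05658 + 0.03165 = 0.09095
P(F|B) = 0.3·0.042 + 0.35·0.182 + 0.35·0.211 = 0.0126 + 0.0637 + 0.07385 = 0.15015
P(F|C) = 0.32·0.211 + 0.52·0.106 + 0.16·0.128 = 0.06752 + 0.05512 + 0.02048 = 0.14312
By total probability over the outer partition,
P(F) = 0.1·0.09095 + 0.67·0.15015 + 0.23·0.14312
      = 0.009095 + 0.1006005 + 0.0329176 = 0.1426131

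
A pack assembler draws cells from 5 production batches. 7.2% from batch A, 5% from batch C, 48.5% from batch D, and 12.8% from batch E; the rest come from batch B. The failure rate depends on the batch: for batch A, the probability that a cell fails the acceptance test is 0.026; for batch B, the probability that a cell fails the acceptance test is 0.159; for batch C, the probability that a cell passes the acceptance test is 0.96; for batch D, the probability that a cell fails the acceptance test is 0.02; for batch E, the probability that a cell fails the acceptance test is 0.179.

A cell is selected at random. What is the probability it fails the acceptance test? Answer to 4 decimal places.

0.0786

P(B) = 1 − (0.072 + 0.05 + 0.485 + 0.128) = 0.265.
P(F|C) = 1 − 0.96 = 0.04.
P(F) = P(F|A)·P(A) + P(F|B)·P(B) + P(F|C)·P(C) + P(F|D)·P(D) + P(F|E)·P(E)
      = 0.026·0.072 + 0.159·0.265 + 0.04·0.05 + 0.02·0.485 + 0.179·0.128
      = 0.001872 + 0.042135 + 0.002 + 0.0097 + 0.022912 = 0.078619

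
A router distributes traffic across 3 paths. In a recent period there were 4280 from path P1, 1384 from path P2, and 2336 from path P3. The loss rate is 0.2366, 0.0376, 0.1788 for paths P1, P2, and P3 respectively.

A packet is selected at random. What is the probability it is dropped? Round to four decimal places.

Total: 4280 + 1384 + 2336 = 8000.
P(P1) = 4280/8000 = 0.535. P(P2) = 1384/8000 = 0.173. P(P3) = 2336/8000 = 0.292.
Using total probability over the partition,
P(L) = P(L|P1)·P(P1) + P(L|P2)·P(P2) + P(L|P3)·P(P3)
      = 0.2366·0.535 + 0.0376·0.173 + 0.1788·0.292
      = 0.126581 + 0.0065048 + 0.0522096 = 0.1852954

0.1853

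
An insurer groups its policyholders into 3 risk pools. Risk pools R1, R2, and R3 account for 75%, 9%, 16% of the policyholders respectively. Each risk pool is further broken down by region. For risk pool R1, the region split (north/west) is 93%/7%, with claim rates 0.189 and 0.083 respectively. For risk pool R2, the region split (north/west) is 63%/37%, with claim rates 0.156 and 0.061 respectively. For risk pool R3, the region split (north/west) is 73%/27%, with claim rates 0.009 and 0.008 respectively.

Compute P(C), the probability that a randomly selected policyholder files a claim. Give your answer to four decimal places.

P(C|R1) = 0.93·0.189 + 0.07·0.083 = 0.17577 + 0.00581 = 0.18158
P(C|R2) = 0.63·0.156 + 0.37·0.061 = 0.09828 + 0.02257 = 0.12085
P(C|R3) = 0.73·0.009 + 0.27·0.008 = 0.00657 + 0.00216 = 0.00873
By total probability over the outer partition,
P(C) = 0.75·0.18158 + 0.09·0.12085 + 0.16·0.00873
      = 0.136185 + 0.0108765 + 0.0013968 = 0.1484583

P(C) ≈ 0.1485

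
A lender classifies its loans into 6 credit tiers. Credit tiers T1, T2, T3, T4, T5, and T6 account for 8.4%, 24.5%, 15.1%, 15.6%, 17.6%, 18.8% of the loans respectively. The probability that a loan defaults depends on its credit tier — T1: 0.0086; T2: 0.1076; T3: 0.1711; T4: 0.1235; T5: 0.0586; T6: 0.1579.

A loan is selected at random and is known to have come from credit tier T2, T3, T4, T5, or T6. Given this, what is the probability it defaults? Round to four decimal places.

Let S = {T2, T3, T4, T5, T6}.
P(S) = 0.245 + 0.151 + 0.156 + 0.176 + 0.188 = 0.916.
P(D ∩ S) = 0.1076·0.245 + 0.1711·0.151 + 0.1235·0.156 + 0.0586·0.176 + 0.1579·0.188 = 0.026362 + 0.0258361 + 0.019266 + 0.0103136 + 0.0296852 = 0.1114629.
P(D | S) = 0.1114629 / 0.916 = 0.121684…

P(D|S) ≈ 0.1217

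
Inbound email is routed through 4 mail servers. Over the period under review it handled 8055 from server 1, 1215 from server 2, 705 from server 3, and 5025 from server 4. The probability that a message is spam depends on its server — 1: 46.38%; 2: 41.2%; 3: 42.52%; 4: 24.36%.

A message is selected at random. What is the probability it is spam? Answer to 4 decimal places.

P(S) ≈ 0.3840

Total: 8055 + 1215 + 705 + 5025 = 15000.
P(1) = 8055/15000 = 0.537. P(2) = 1215/15000 = 0.081. P(3) = 705/15000 = 0.047. P(4) = 5025/15000 = 0.335.
By the law of total probability,
P(S) = P(S|1)·P(1) + P(S|2)·P(2) + P(S|3)·P(3) + P(S|4)·P(4)
      = 0.4638·0.537 + 0.412·0.081 + 0.4252·0.047 + 0.2436·0.335
      = 0.2490606 + 0.033372 + 0.0199844 + 0.081606 = 0.384023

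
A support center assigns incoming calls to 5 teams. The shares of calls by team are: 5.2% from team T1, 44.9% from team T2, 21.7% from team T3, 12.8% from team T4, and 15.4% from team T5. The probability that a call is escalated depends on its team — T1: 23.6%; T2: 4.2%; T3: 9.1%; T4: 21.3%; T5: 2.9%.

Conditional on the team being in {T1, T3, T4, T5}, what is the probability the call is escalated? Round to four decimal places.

Let S = {T1, T3, T4, T5}.
P(S) = 0.052 + 0.217 + 0.128 + 0.154 = 0.551.
P(E ∩ S) = 0.236·0.052 + 0.091·0.217 + 0.213·0.128 + 0.029·0.154 = 0.012272 + 0.019747 + 0.027264 + 0.004466 = 0.063749.
P(E | S) = 0.063749 / 0.551 = 0.115697…

0.1157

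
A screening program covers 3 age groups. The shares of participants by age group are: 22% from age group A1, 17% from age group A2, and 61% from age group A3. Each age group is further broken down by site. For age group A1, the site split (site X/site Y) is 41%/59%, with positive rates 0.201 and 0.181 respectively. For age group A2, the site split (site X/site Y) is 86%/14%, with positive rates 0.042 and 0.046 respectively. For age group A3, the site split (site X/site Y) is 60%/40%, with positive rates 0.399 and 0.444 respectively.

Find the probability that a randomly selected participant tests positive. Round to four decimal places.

P(T|A1) = 0.41·0.201 + 0.59·0.181 = 0.08241 + 0.10679 = 0.1892
P(T|A2) = 0.86·0.042 + 0.14·0.046 = 0.03612 + 0.00644 = 0.04256
P(T|A3) = 0.6·0.399 + 0.4·0.444 = 0.2394 + 0.1776 = 0.417
By total probability over the outer partition,
P(T) = 0.22·0.1892 + 0.17·0.04256 + 0.61·0.417
      = 0.041624 + 0.0072352 + 0.25437 = 0.3032292

0.3032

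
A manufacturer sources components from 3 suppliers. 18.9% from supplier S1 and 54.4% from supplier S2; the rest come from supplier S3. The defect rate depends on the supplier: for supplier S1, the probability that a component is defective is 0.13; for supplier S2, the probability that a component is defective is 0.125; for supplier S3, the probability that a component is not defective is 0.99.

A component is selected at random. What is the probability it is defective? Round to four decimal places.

P(S3) = 1 − (0.189 + 0.544) = 0.267.
P(D|S3) = 1 − 0.99 = 0.01.
P(D) = P(D|S1)·P(S1) + P(D|S2)·P(S2) + P(D|S3)·P(S3)
      = 0.13·0.189 + 0.125·0.544 + 0.01·0.267
      = 0.02457 + 0.068 + 0.00267 = 0.09524

P(D) ≈ 0.0952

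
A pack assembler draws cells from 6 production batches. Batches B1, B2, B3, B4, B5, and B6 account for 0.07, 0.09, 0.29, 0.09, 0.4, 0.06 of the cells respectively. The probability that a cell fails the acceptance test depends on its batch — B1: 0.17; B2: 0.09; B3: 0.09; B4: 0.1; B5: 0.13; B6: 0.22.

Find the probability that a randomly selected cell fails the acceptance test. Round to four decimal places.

0.1203

P(F) = P(F|B1)·P(B1) + P(F|B2)·P(B2) + P(F|B3)·P(B3) + P(F|B4)·P(B4) + P(F|B5)·P(B5) + P(F|B6)·P(B6)
      = 0.17·0.07 + 0.09·0.09 + 0.09·0.29 + 0.1·0.09 + 0.13·0.4 + 0.22·0.06
      = 0.0119 + 0.0081 + 0.0261 + 0.009 + 0.052 + 0.0132 = 0.1203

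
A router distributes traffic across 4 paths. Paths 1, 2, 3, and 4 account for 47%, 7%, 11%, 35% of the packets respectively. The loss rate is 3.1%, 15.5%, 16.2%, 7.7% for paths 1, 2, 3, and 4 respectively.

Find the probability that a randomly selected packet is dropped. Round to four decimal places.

Using total probability over the partition,
P(L) = P(L|1)·P(1) + P(L|2)·P(2) + P(L|3)·P(3) + P(L|4)·P(4)
      = 0.031·0.47 + 0.155·0.07 + 0.162·0.11 + 0.077·0.35
      = 0.01457 + 0.01085 + 0.01782 + 0.02695 = 0.07019

0.0702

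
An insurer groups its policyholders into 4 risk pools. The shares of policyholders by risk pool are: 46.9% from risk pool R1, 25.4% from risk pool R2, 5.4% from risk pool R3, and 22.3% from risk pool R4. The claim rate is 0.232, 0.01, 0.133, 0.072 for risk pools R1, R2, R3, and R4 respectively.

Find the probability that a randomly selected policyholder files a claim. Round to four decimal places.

0.1346

By the law of total probability,
P(C) = P(C|R1)·P(R1) + P(C|R2)·P(R2) + P(C|R3)·P(R3) + P(C|R4)·P(R4)
      = 0.232·0.469 + 0.01·0.254 + 0.133·0.054 + 0.072·0.223
      = 0.108808 + 0.00254 + 0.007182 + 0.016056 = 0.134586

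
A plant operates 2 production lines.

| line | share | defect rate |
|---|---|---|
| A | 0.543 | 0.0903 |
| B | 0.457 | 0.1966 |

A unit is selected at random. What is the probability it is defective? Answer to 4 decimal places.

0.1389

Using total probability over the partition,
P(D) = P(D|A)·P(A) + P(D|B)·P(B)
      = 0.0903·0.543 + 0.1966·0.457
      = 0.0490329 + 0.0898462 = 0.1388791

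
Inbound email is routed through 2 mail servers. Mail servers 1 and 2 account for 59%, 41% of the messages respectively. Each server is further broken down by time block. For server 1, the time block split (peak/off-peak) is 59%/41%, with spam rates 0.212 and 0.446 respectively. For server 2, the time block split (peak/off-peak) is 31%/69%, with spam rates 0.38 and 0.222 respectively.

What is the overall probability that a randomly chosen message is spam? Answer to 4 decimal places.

P(S|1) = 0.59·0.212 + 0.41·0.446 = 0.12508 + 0.18286 = 0.30794
P(S|2) = 0.31·0.38 + 0.69·0.222 = 0.1178 + 0.15318 = 0.27098
By total probability over the outer partition,
P(S) = 0.59·0.30794 + 0.41·0.27098
      = 0.1816846 + 0.1111018 = 0.2927864

P(S) ≈ 0.2928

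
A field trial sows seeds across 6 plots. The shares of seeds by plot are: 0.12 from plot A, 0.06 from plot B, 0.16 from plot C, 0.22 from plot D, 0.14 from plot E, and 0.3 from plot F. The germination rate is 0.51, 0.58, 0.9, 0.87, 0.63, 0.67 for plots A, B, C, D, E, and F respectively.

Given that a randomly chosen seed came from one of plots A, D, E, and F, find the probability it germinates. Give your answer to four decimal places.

0.6946

Let S = {A, D, E, F}.
P(S) = 0.12 + 0.22 + 0.14 + 0.3 = 0.78.
P(G ∩ S) = 0.51·0.12 + 0.87·0.22 + 0.63·0.14 + 0.67·0.3 = 0.0612 + 0.1914 + 0.0882 + 0.201 = 0.5418.
P(G | S) = 0.5418 / 0.78 = 0.694615…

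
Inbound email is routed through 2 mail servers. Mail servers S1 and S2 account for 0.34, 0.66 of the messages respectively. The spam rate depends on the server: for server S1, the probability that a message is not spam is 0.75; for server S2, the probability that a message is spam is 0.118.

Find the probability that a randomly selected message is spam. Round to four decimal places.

0.1629

P(S|S1) = 1 − 0.75 = 0.25.
P(S) = P(S|S1)·P(S1) + P(S|S2)·P(S2)
      = 0.25·0.34 + 0.118·0.66
      = 0.085 + 0.07788 = 0.16288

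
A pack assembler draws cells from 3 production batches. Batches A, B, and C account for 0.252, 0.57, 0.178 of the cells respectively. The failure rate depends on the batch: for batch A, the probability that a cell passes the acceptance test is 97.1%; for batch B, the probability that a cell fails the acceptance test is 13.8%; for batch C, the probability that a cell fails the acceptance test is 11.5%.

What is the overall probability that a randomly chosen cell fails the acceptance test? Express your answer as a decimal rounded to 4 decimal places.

P(F|A) = 1 − 0.971 = 0.029.
P(F) = P(F|A)·P(A) + P(F|B)·P(B) + P(F|C)·P(C)
      = 0.029·0.252 + 0.138·0.57 + 0.115·0.178
      = 0.007308 + 0.07866 + 0.02047 = 0.106438

P(F) ≈ 0.1064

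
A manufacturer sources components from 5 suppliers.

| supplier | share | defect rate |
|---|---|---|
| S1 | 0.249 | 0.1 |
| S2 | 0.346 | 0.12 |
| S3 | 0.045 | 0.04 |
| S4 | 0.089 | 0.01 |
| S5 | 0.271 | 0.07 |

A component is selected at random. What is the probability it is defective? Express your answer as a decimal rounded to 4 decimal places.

P(D) = P(D|S1)·P(S1) + P(D|S2)·P(S2) + P(D|S3)·P(S3) + P(D|S4)·P(S4) + P(D|S5)·P(S5)
      = 0.1·0.249 + 0.12·0.346 + 0.04·0.045 + 0.01·0.089 + 0.07·0.271
      = 0.0249 + 0.04152 + 0.0018 + 0.00089 + 0.01897 = 0.08808

0.0881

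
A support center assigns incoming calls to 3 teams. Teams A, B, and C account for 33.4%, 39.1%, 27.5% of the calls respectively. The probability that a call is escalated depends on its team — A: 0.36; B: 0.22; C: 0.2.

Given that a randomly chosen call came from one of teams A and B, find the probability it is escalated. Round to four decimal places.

Let S = {A, B}.
P(S) = 0.334 + 0.391 = 0.725.
P(E ∩ S) = 0.36·0.334 + 0.22·0.391 = 0.12024 + 0.08602 = 0.20626.
P(E | S) = 0.20626 / 0.725 = 0.284497…

P(E|S) ≈ 0.2845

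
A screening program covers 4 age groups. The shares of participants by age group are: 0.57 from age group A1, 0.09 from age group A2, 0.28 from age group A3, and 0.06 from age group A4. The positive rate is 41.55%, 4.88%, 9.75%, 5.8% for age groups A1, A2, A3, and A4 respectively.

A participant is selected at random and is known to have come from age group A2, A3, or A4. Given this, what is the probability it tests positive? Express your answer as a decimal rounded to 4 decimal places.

Let S = {A2, A3, A4}.
P(S) = 0.09 + 0.28 + 0.06 = 0.43.
P(T ∩ S) = 0.0488·0.09 + 0.0975·0.28 + 0.058·0.06 = 0.004392 + 0.0273 + 0.00348 = 0.035172.
P(T | S) = 0.035172 / 0.43 = 0.081795…

0.0818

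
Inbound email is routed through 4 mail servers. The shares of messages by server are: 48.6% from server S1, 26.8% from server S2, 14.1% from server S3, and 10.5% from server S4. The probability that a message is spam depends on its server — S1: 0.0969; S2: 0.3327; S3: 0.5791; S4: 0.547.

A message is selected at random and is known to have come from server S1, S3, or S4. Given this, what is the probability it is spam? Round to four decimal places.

0.2543

Let J = {S1, S3, S4}.
P(J) = 0.486 + 0.141 + 0.105 = 0.732.
P(S ∩ J) = 0.0969·0.486 + 0.5791·0.141 + 0.547·0.105 = 0.0470934 + 0.0816531 + 0.057435 = 0.1861815.
P(S | J) = 0.1861815 / 0.732 = 0.254346…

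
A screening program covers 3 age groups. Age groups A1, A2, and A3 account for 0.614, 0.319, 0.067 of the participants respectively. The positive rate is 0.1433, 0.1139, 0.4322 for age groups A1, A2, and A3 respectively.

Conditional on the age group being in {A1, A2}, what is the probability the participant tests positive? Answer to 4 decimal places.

Let S = {A1, A2}.
P(S) = 0.614 + 0.319 = 0.933.
P(T ∩ S) = 0.1433·0.614 + 0.1139·0.319 = 0.0879862 + 0.0363341 = 0.1243203.
P(T | S) = 0.1243203 / 0.933 = 0.133248…

0.1332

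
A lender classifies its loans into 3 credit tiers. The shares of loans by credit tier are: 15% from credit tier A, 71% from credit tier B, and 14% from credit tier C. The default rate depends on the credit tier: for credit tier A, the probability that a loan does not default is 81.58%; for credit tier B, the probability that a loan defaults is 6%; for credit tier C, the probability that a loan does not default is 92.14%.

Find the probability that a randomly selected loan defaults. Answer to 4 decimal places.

0.0812

P(D|A) = 1 − 0.8158 = 0.1842.
P(D|C) = 1 − 0.9214 = 0.0786.
By the law of total probability,
P(D) = P(D|A)·P(A) + P(D|B)·P(B) + P(D|C)·P(C)
      = 0.1842·0.15 + 0.06·0.71 + 0.0786·0.14
      = 0.02763 + 0.0426 + 0.011004 = 0.081234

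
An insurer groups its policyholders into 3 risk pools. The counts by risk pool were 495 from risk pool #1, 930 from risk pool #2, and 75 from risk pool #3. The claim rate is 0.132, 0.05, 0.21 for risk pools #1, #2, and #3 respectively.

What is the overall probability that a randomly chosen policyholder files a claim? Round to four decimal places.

P(C) ≈ 0.0851

Total: 495 + 930 + 75 = 1500.
P(#1) = 495/1500 = 0.33. P(#2) = 930/1500 = 0.62. P(#3) = 75/1500 = 0.05.
Summing over the partition,
P(C) = P(C|#1)·P(#1) + P(C|#2)·P(#2) + P(C|#3)·P(#3)
      = 0.132·0.33 + 0.05·0.62 + 0.21·0.05
      = 0.04356 + 0.031 + 0.0105 = 0.08506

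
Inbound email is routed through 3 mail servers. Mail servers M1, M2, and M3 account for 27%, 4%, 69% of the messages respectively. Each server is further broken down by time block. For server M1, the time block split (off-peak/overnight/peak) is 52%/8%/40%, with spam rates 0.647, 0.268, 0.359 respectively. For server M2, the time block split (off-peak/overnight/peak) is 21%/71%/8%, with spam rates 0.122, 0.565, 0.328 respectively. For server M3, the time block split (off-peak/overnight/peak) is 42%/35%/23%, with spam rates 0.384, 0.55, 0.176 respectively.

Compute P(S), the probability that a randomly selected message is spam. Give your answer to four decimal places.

0.4256

P(S|M1) = 0.52·0.647 + 0.08·0.268 + 0.4·0.359 = 0.33644 + 0.02144 + 0.1436 = 0.50148
P(S|M2) = 0.21·0.122 + 0.71·0.565 + 0.08·0.328 = 0.02562 + 0.40115 + 0.02624 = 0.45301
P(S|M3) = 0.42·0.384 + 0.35·0.55 + 0.23·0.176 = 0.16128 + 0.1925 + 0.04048 = 0.39426
Then overall,
P(S) = 0.27·0.50148 + 0.04·0.45301 + 0.69·0.39426
      = 0.1353996 + 0.0181204 + 0.2720394 = 0.4255594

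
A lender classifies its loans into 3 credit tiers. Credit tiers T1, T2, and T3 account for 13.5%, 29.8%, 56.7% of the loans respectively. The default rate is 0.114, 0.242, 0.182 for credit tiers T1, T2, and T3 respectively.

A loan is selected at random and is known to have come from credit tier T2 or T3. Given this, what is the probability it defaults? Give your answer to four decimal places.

0.2027

Let S = {T2, T3}.
P(S) = 0.298 + 0.567 = 0.865.
P(D ∩ S) = 0.242·0.298 + 0.182·0.567 = 0.072116 + 0.103194 = 0.17531.
P(D | S) = 0.17531 / 0.865 = 0.202671…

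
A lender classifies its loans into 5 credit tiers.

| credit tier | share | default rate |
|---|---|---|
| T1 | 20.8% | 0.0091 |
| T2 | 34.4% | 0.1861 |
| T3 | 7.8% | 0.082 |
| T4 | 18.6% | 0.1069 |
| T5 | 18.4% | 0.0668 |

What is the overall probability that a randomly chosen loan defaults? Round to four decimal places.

Using total probability over the partition,
P(D) = P(D|T1)·P(T1) + P(D|T2)·P(T2) + P(D|T3)·P(T3) + P(D|T4)·P(T4) + P(D|T5)·P(T5)
      = 0.0091·0.208 + 0.1861·0.344 + 0.082·0.078 + 0.1069·0.186 + 0.0668·0.184
      = 0.0018928 + 0.0640184 + 0.006396 + 0.0198834 + 0.0122912 = 0.1044818

P(D) ≈ 0.1045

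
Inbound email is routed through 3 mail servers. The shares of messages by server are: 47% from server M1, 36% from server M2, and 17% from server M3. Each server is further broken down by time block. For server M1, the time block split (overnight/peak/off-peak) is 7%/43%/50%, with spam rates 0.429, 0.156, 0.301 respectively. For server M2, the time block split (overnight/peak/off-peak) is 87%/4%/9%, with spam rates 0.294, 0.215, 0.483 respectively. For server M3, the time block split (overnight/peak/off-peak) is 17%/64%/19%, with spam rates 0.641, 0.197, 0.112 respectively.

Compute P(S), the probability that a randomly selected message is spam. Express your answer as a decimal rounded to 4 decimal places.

P(S|M1) = 0.07·0.429 + 0.43·0.156 + 0.5·0.301 = 0.03003 + 0.06708 + 0.1505 = 0.24761
P(S|M2) = 0.87·0.294 + 0.04·0.215 + 0.09·0.483 = 0.25578 + 0.0086 + 0.04347 = 0.30785
P(S|M3) = 0.17·0.641 + 0.64·0.197 + 0.19·0.112 = 0.10897 + 0.12608 + 0.02128 = 0.25633
Then overall,
P(S) = 0.47·0.24761 + 0.36·0.30785 + 0.17·0.25633
      = 0.1163767 + 0.110826 + 0.0435761 = 0.2707788

0.2708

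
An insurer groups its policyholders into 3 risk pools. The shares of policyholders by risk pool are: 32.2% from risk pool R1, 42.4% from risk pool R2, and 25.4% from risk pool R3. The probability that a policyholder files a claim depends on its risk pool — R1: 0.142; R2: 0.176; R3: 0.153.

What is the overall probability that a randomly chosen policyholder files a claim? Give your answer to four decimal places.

P(C) = P(C|R1)·P(R1) + P(C|R2)·P(R2) + P(C|R3)·P(R3)
      = 0.142·0.322 + 0.176·0.424 + 0.153·0.254
      = 0.045724 + 0.074624 + 0.038862 = 0.15921

P(C) ≈ 0.1592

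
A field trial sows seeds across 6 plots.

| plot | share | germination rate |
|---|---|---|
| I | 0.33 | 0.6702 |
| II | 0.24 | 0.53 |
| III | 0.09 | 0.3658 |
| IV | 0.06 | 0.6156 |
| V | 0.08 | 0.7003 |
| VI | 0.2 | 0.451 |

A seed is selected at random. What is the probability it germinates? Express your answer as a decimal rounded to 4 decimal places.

0.5644

P(G) = P(G|I)·P(I) + P(G|II)·P(II) + P(G|III)·P(III) + P(G|IV)·P(IV) + P(G|V)·P(V) + P(G|VI)·P(VI)
      = 0.6702·0.33 + 0.53·0.24 + 0.3658·0.09 + 0.6156·0.06 + 0.7003·0.08 + 0.451·0.2
      = 0.221166 + 0.1272 + 0.032922 + 0.036936 + 0.056024 + 0.0902 = 0.564448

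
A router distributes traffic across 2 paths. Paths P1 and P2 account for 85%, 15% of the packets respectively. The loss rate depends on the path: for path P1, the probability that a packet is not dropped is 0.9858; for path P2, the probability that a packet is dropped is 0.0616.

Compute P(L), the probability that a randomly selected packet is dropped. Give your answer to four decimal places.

0.0213

P(L|P1) = 1 − 0.9858 = 0.0142.
P(L) = P(L|P1)·P(P1) + P(L|P2)·P(P2)
      = 0.0142·0.85 + 0.0616·0.15
      = 0.01207 + 0.00924 = 0.02131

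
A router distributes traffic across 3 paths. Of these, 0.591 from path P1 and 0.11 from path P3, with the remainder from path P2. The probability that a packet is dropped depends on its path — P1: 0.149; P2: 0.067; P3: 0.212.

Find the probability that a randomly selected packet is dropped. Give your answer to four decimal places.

P(P2) = 1 − (0.591 + 0.11) = 0.299.
Using total probability over the partition,
P(L) = P(L|P1)·P(P1) + P(L|P2)·P(P2) + P(L|P3)·P(P3)
      = 0.149·0.591 + 0.067·0.299 + 0.212·0.11
      = 0.088059 + 0.020033 + 0.02332 = 0.131412

P(L) ≈ 0.1314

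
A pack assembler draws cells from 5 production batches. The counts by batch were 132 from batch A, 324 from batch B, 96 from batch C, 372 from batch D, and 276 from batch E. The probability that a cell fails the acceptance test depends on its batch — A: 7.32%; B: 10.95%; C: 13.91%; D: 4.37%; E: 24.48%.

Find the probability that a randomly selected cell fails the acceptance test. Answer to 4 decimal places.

P(F) ≈ 0.1186

Total: 132 + 324 + 96 + 372 + 276 = 1200.
P(A) = 132/1200 = 0.11. P(B) = 324/1200 = 0.27. P(C) = 96/1200 = 0.08. P(D) = 372/1200 = 0.31. P(E) = 276/1200 = 0.23.
P(F) = P(F|A)·P(A) + P(F|B)·P(B) + P(F|C)·P(C) + P(F|D)·P(D) + P(F|E)·P(E)
      = 0.0732·0.11 + 0.1095·0.27 + 0.1391·0.08 + 0.0437·0.31 + 0.2448·0.23
      = 0.008052 + 0.029565 + 0.011128 + 0.013547 + 0.056304 = 0.118596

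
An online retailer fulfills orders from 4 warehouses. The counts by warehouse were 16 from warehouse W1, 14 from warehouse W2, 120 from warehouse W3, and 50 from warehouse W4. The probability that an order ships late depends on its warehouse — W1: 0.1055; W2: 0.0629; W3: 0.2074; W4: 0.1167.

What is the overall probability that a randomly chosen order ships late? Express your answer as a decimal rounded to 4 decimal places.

Total: 16 + 14 + 120 + 50 = 200.
P(W1) = 16/200 = 0.08. P(W2) = 14/200 = 0.07. P(W3) = 120/200 = 0.6. P(W4) = 50/200 = 0.25.
P(L) = P(L|W1)·P(W1) + P(L|W2)·P(W2) + P(L|W3)·P(W3) + P(L|W4)·P(W4)
      = 0.1055·0.08 + 0.0629·0.07 + 0.2074·0.6 + 0.1167·0.25
      = 0.00844 + 0.004403 + 0.12444 + 0.029175 = 0.166458

0.1665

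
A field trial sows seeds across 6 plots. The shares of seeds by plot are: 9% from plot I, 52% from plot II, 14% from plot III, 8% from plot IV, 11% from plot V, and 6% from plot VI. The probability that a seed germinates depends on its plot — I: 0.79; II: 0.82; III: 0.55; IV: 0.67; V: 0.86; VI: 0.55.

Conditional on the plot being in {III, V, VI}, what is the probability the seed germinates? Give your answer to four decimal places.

Let S = {III, V, VI}.
P(S) = 0.14 + 0.11 + 0.06 = 0.31.
P(G ∩ S) = 0.55·0.14 + 0.86·0.11 + 0.55·0.06 = 0.077 + 0.0946 + 0.033 = 0.2046.
P(G | S) = 0.2046 / 0.31 = 0.660000…

P(G|S) ≈ 0.6600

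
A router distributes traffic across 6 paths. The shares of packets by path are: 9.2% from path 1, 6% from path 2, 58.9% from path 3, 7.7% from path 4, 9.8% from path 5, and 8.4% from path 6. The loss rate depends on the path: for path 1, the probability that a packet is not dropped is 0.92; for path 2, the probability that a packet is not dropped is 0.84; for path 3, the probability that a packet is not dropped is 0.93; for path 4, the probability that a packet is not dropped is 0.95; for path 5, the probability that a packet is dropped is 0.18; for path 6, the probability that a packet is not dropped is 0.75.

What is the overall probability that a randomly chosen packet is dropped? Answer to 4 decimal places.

P(L) ≈ 0.1007

P(L|1) = 1 − 0.92 = 0.08.
P(L|2) = 1 − 0.84 = 0.16.
P(L|3) = 1 − 0.93 = 0.07.
P(L|4) = 1 − 0.95 = 0.05.
P(L|6) = 1 − 0.75 = 0.25.
P(L) = P(L|1)·P(1) + P(L|2)·P(2) + P(L|3)·P(3) + P(L|4)·P(4) + P(L|5)·P(5) + P(L|6)·P(6)
      = 0.08·0.092 + 0.16·0.06 + 0.07·0.589 + 0.05·0.077 + 0.18·0.098 + 0.25·0.084
      = 0.00736 + 0.0096 + 0.04123 + 0.00385 + 0.01764 + 0.021 = 0.10068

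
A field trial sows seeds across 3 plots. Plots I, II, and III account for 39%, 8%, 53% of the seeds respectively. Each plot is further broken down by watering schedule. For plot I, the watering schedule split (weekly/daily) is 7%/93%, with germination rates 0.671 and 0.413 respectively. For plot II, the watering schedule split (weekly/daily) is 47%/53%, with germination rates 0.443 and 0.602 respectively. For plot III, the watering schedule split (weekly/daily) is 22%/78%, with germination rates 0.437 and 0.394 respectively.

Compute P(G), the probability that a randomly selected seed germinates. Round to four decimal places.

0.4241

P(G|I) = 0.07·0.671 + 0.93·0.413 = 0.04697 + 0.38409 = 0.43106
P(G|II) = 0.47·0.443 + 0.53·0.602 = 0.20821 + 0.31906 = 0.52727
P(G|III) = 0.22·0.437 + 0.78·0.394 = 0.09614 + 0.30732 = 0.40346
Then overall,
P(G) = 0.39·0.43106 + 0.08·0.52727 + 0.53·0.40346
      = 0.1681134 + 0.0421816 + 0.2138338 = 0.4241288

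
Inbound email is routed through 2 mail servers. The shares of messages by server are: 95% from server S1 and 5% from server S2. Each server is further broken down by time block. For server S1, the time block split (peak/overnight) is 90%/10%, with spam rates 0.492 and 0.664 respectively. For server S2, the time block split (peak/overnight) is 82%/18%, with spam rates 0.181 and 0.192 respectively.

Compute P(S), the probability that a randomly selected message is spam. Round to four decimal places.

0.4929

P(S|S1) = 0.9·0.492 + 0.1·0.664 = 0.4428 + 0.0664 = 0.5092
P(S|S2) = 0.82·0.181 + 0.18·0.192 = 0.14842 + 0.03456 = 0.18298
Then overall,
P(S) = 0.95·0.5092 + 0.05·0.18298
      = 0.48374 + 0.009149 = 0.492889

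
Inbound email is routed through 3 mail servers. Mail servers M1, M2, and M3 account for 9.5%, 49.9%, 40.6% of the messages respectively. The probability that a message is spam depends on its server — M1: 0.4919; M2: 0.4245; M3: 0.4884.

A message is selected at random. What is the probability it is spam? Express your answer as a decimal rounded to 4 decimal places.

P(S) = P(S|M1)·P(M1) + P(S|M2)·P(M2) + P(S|M3)·P(M3)
      = 0.4919·0.095 + 0.4245·0.499 + 0.4884·0.406
      = 0.0467305 + 0.2118255 + 0.1982904 = 0.4568464

0.4568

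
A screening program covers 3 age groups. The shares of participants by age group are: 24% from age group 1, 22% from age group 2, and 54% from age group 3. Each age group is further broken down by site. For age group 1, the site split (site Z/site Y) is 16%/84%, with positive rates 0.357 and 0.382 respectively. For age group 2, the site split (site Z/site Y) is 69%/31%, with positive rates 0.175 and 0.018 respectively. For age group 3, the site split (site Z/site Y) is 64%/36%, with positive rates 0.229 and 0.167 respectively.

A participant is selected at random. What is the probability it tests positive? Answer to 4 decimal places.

P(T|1) = 0.16·0.357 + 0.84·0.382 = 0.05712 + 0.32088 = 0.378
P(T|2) = 0.69·0.175 + 0.31·0.018 = 0.12075 + 0.00558 = 0.12633
P(T|3) = 0.64·0.229 + 0.36·0.167 = 0.14656 + 0.06012 = 0.20668
By total probability over the outer partition,
P(T) = 0.24·0.378 + 0.22·0.12633 + 0.54·0.20668
      = 0.09072 + 0.0277926 + 0.1116072 = 0.2301198

0.2301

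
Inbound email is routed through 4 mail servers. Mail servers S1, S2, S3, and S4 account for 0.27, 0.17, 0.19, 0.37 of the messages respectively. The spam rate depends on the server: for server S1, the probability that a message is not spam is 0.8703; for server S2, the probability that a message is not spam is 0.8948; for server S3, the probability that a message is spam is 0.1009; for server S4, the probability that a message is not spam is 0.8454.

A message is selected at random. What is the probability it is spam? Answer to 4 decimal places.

0.1293

P(S|S1) = 1 − 0.8703 = 0.1297.
P(S|S2) = 1 − 0.8948 = 0.1052.
P(S|S4) = 1 − 0.8454 = 0.1546.
By the law of total probability,
P(S) = P(S|S1)·P(S1) + P(S|S2)·P(S2) + P(S|S3)·P(S3) + P(S|S4)·P(S4)
      = 0.1297·0.27 + 0.1052·0.17 + 0.1009·0.19 + 0.1546·0.37
      = 0.035019 + 0.017884 + 0.019171 + 0.057202 = 0.129276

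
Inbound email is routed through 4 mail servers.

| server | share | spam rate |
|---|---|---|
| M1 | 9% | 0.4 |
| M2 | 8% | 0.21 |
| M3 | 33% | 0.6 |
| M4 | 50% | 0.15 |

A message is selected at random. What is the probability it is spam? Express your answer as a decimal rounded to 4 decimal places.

Using total probability over the partition,
P(S) = P(S|M1)·P(M1) + P(S|M2)·P(M2) + P(S|M3)·P(M3) + P(S|M4)·P(M4)
      = 0.4·0.09 + 0.21·0.08 + 0.6·0.33 + 0.15·0.5
      = 0.036 + 0.0168 + 0.198 + 0.075 = 0.3258

0.3258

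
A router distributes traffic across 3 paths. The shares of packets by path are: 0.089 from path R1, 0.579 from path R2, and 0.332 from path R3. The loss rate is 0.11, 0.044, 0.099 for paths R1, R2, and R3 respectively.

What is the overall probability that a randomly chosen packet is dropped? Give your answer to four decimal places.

P(L) = P(L|R1)·P(R1) + P(L|R2)·P(R2) + P(L|R3)·P(R3)
      = 0.11·0.089 + 0.044·0.579 + 0.099·0.332
      = 0.00979 + 0.025476 + 0.032868 = 0.068134

0.0681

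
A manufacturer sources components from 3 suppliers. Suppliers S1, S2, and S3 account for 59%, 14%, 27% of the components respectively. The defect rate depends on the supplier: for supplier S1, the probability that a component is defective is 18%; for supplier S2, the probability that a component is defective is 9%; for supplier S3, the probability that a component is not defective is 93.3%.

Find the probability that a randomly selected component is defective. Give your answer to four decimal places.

P(D|S3) = 1 − 0.933 = 0.067.
Summing over the partition,
P(D) = P(D|S1)·P(S1) + P(D|S2)·P(S2) + P(D|S3)·P(S3)
      = 0.18·0.59 + 0.09·0.14 + 0.067·0.27
      = 0.1062 + 0.0126 + 0.01809 = 0.13689

P(D) ≈ 0.1369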